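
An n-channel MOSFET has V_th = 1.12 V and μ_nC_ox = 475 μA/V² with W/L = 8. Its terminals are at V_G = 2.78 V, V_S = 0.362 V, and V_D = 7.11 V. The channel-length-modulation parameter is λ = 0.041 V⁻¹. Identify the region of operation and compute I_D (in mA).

V_GS = V_G − V_S = 2.78 − 0.362 = 2.42 V; V_DS = V_D − V_S = 7.11 − 0.362 = 6.75 V.
k_n = μ_nC_ox · (W/L) = 3.8 mA/V².
V_ov = V_GS − V_th = 2.42 − 1.12 = 1.3 V.
Since V_DS = 6.75 V ≥ V_ov = 1.3 V, the device is in saturation.
I_D = ½ k_n V_ov² (1 + λ V_DS) = 0.5 × 3.8 × 1.3² × (1 + 0.041 × 6.75) = 4.09 mA.

Saturation; I_D = 4.09 mA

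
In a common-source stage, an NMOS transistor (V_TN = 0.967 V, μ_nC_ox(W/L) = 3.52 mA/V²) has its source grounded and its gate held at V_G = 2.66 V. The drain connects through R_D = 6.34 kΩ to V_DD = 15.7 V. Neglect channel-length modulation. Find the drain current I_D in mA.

V_GS = V_G = 2.66 V, so V_ov = 2.66 − 0.967 = 1.69 V.
Assume saturation: I_D = ½ k_n V_ov² = 0.5 × 3.52 × 1.69² = 5.04 mA, giving V_DS = V_DD − I_D R_D = 15.7 − 5.04 × 6.34 = -16.3 V.
But -16.3 V < V_ov = 1.69 V, so the device is actually in triode.
In triode I_D = k_n[V_ov V_DS − ½ V_DS²] and I_D = (V_DD − V_DS)/R_D. Equating: 11.2 V_DS² − 38.78 V_DS + 15.7 = 0, giving V_DS = 0.468 V (the root below V_ov).
I_D = (15.7 − 0.468) / 6.34 = 2.4 mA.

I_D = 2.40 mA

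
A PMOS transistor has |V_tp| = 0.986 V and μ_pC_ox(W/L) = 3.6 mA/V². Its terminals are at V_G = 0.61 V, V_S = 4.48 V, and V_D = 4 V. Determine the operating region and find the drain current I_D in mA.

V_SG = V_S − V_G = 4.48 − 0.61 = 3.87 V; V_SD = V_S − V_D = 4.48 − 4 = 0.48 V.
V_ov = V_SG − |V_tp| = 3.87 − 0.986 = 2.88 V.
Since V_SD = 0.48 V < V_ov = 2.88 V, the device is in the triode region.
I_D = k_p [V_ov · V_SD − ½ V_SD²] = 3.6 × [2.88 × 0.48 − 0.5 × 0.48²] = 4.57 mA.

Triode; I_D = 4.57 mA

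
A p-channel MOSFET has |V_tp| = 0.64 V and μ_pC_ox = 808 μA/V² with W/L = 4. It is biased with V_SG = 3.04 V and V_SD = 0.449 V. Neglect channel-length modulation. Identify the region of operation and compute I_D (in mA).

k_p = μ_pC_ox · (W/L) = 3.232 mA/V².
V_ov = V_SG − |V_tp| = 3.04 − 0.64 = 2.4 V.
Since V_SD = 0.449 V < V_ov = 2.4 V, the device is in the triode region.
I_D = k_p [V_ov · V_SD − ½ V_SD²] = 3.232 × [2.4 × 0.449 − 0.5 × 0.449²] = 3.16 mA.

Triode; I_D = 3.16 mA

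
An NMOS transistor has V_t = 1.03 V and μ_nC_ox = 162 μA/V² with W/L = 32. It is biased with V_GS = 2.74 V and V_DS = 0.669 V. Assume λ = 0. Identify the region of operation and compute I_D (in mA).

k_n = μ_nC_ox · (W/L) = 5.184 mA/V².
V_ov = V_GS − V_t = 2.74 − 1.03 = 1.71 V.
Since V_DS = 0.669 V < V_ov = 1.71 V, the device is in the triode region.
I_D = k_n [V_ov · V_DS − ½ V_DS²] = 5.184 × [1.71 × 0.669 − 0.5 × 0.669²] = 4.77 mA.

Triode; I_D = 4.77 mA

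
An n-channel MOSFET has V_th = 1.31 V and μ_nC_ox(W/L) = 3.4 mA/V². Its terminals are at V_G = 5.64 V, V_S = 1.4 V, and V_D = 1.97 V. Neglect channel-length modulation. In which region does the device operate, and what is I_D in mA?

Triode; I_D = 5.13 mA

V_GS = V_G − V_S = 5.64 − 1.4 = 4.24 V; V_DS = V_D − V_S = 1.97 − 1.4 = 0.57 V.
V_ov = V_GS − V_th = 4.24 − 1.31 = 2.93 V.
Since V_DS = 0.57 V < V_ov = 2.93 V, the device is in the triode region.
I_D = k_n [V_ov · V_DS − ½ V_DS²] = 3.4 × [2.93 × 0.57 − 0.5 × 0.57²] = 5.13 mA.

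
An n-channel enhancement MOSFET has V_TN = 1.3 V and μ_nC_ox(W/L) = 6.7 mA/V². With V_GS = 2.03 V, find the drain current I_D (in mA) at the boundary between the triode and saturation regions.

I_D = 1.79 mA

At the boundary V_DS = V_ov = V_GS − V_TN = 2.03 − 1.3 = 0.73 V.
I_D = ½ k_n V_ov² = 0.5 × 6.7 × 0.73² = 1.79 mA.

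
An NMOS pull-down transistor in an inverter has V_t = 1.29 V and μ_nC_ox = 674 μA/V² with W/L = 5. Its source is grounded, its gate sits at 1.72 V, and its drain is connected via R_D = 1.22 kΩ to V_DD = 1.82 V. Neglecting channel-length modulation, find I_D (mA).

V_GS = V_G = 1.72 V, so V_ov = 1.72 − 1.29 = 0.43 V.
k_n = μ_nC_ox · (W/L) = 3.37 mA/V².
Assume saturation: I_D = ½ k_n V_ov² = 0.5 × 3.37 × 0.43² = 0.312 mA, giving V_DS = V_DD − I_D R_D = 1.82 − 0.312 × 1.22 = 1.44 V.
V_DS = 1.44 V ≥ V_ov = 0.43 V, confirming saturation.

I_D = 0.312 mA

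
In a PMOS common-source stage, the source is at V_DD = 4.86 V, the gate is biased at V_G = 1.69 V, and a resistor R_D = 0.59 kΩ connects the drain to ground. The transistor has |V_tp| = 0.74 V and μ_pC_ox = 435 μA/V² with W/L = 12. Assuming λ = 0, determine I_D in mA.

I_D = 7.14 mA

V_SG = V_DD − V_G = 4.86 − 1.69 = 3.17 V, so V_ov = 3.17 − 0.74 = 2.43 V.
k_p = μ_pC_ox · (W/L) = 5.22 mA/V².
Assume saturation: I_D = ½ k_p V_ov² = 0.5 × 5.22 × 2.43² = 15.4 mA, giving V_SD = V_DD − I_D R_D = 4.86 − 15.4 × 0.59 = -4.23 V.
But -4.23 V < V_ov = 2.43 V, so the device is actually in triode.
In triode I_D = k_p[V_ov V_SD − ½ V_SD²] and I_D = (V_DD − V_SD)/R_D. Equating: 1.54 V_SD² − 8.484 V_SD + 4.86 = 0, giving V_SD = 0.649 V (the root below V_ov).
I_D = (4.86 − 0.649) / 0.59 = 7.14 mA.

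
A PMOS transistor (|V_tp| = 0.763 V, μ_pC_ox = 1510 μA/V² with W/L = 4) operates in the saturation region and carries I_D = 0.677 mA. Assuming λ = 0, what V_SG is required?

k_p = μ_pC_ox · (W/L) = 6.04 mA/V².
In saturation I_D = ½ k_p (V_SG − |V_tp|)², so V_SG − |V_tp| = √(2 I_D / k_p) = √(2 × 0.677 / 6.04) = 0.473 V.
V_SG = 0.763 + 0.473 = 1.24 V.

V_SG = 1.24 V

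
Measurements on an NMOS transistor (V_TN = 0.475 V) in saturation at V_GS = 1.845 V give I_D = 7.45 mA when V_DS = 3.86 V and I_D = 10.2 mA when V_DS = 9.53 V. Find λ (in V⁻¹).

λ = 0.0870 V⁻¹

With V_GS fixed, I_D ∝ (1 + λ V_DS) in saturation, so I_D2/I_D1 = (1 + λ V_DS2)/(1 + λ V_DS1).
10.2/7.45 = 1.369 = (1 + 9.53 λ)/(1 + 3.86 λ).
Solving: λ (I_D1 V_DS2 − I_D2 V_DS1) = I_D2 − I_D1, so λ = (10.2 − 7.45) / (7.45 × 9.53 − 10.2 × 3.86) = 2.75 / 31.6 = 0.087 V⁻¹.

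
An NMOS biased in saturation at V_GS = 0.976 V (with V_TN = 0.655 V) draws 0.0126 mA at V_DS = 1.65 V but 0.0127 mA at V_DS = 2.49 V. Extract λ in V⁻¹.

λ = 0.00960 V⁻¹

With V_GS fixed, I_D ∝ (1 + λ V_DS) in saturation, so I_D2/I_D1 = (1 + λ V_DS2)/(1 + λ V_DS1).
0.0127/0.0126 = 1.008 = (1 + 2.49 λ)/(1 + 1.65 λ).
Solving: λ (I_D1 V_DS2 − I_D2 V_DS1) = I_D2 − I_D1, so λ = (0.0127 − 0.0126) / (0.0126 × 2.49 − 0.0127 × 1.65) = 0.0001 / 0.0104 = 0.0096 V⁻¹.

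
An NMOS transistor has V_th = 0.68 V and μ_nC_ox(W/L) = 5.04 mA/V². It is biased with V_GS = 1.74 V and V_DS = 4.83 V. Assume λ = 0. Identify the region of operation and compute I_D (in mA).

Saturation; I_D = 2.83 mA

V_ov = V_GS − V_th = 1.74 − 0.68 = 1.06 V.
Since V_DS = 4.83 V ≥ V_ov = 1.06 V, the device is in saturation.
I_D = ½ k_n V_ov² = 0.5 × 5.04 × 1.06² = 2.83 mA.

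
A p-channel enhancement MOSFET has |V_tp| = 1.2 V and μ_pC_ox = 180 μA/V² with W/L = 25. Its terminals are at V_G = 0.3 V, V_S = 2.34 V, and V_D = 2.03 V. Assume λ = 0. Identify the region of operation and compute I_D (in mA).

Triode; I_D = 0.956 mA

V_SG = V_S − V_G = 2.34 − 0.3 = 2.04 V; V_SD = V_S − V_D = 2.34 − 2.03 = 0.31 V.
k_p = μ_pC_ox · (W/L) = 4.5 mA/V².
V_ov = V_SG − |V_tp| = 2.04 − 1.2 = 0.84 V.
Since V_SD = 0.31 V < V_ov = 0.84 V, the device is in the triode region.
I_D = k_p [V_ov · V_SD − ½ V_SD²] = 4.5 × [0.84 × 0.31 − 0.5 × 0.31²] = 0.956 mA.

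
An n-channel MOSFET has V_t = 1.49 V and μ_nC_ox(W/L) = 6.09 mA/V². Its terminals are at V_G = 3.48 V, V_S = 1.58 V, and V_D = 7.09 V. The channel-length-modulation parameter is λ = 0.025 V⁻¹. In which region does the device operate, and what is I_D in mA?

V_GS = V_G − V_S = 3.48 − 1.58 = 1.9 V; V_DS = V_D − V_S = 7.09 − 1.58 = 5.51 V.
V_ov = V_GS − V_t = 1.9 − 1.49 = 0.41 V.
Since V_DS = 5.51 V ≥ V_ov = 0.41 V, the device is in saturation.
I_D = ½ k_n V_ov² (1 + λ V_DS) = 0.5 × 6.09 × 0.41² × (1 + 0.025 × 5.51) = 0.582 mA.

Saturation; I_D = 0.582 mA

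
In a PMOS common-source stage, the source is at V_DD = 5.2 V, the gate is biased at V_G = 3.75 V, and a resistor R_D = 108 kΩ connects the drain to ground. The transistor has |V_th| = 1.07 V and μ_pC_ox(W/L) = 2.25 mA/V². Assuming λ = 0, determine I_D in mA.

V_SG = V_DD − V_G = 5.2 − 3.75 = 1.45 V, so V_ov = 1.45 − 1.07 = 0.38 V.
Assume saturation: I_D = ½ k_p V_ov² = 0.5 × 2.25 × 0.38² = 0.162 mA, giving V_SD = V_DD − I_D R_D = 5.2 − 0.162 × 108 = -12.3 V.
But -12.3 V < V_ov = 0.38 V, so the device is actually in triode.
In triode I_D = k_p[V_ov V_SD − ½ V_SD²] and I_D = (V_DD − V_SD)/R_D. Equating: 122 V_SD² − 93.34 V_SD + 5.2 = 0, giving V_SD = 0.0605 V (the root below V_ov).
I_D = (5.2 − 0.0605) / 108 = 0.0476 mA.

I_D = 0.0476 mA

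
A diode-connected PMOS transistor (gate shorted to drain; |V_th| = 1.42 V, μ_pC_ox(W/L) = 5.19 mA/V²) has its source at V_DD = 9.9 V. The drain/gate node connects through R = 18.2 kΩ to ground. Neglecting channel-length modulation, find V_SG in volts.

With gate tied to drain, V_SG = V_SD ≥ V_SG − |V_th|, so the device is in saturation.
KCL at the drain: ½ k_p (V_SG − |V_th|)² = (V_DD − V_SG)/R.
Let x = V_SG − 1.42. Then 47.2 x² + x − 8.48 = 0, giving x = 0.413 V (positive root), so V_SG = 1.83 V.
I_D = (V_DD − V_SG)/R = (9.9 − 1.83) / 18.2 = 0.443 mA.

V_SG = 1.83 V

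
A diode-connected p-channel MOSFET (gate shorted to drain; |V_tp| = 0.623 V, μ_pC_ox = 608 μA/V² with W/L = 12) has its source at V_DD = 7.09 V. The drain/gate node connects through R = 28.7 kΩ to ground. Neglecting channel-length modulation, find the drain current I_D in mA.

With gate tied to drain, V_SG = V_SD ≥ V_SG − |V_tp|, so the device is in saturation.
k_p = μ_pC_ox · (W/L) = 7.296 mA/V².
KCL at the drain: ½ k_p (V_SG − |V_tp|)² = (V_DD − V_SG)/R.
Let x = V_SG − 0.623. Then 105 x² + x − 6.467 = 0, giving x = 0.244 V (positive root), so V_SG = 0.867 V.
I_D = (V_DD − V_SG)/R = (7.09 − 0.867) / 28.7 = 0.217 mA.

I_D = 0.217 mA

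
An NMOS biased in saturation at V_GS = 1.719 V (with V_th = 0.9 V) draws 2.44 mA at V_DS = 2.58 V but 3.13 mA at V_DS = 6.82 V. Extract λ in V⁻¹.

With V_GS fixed, I_D ∝ (1 + λ V_DS) in saturation, so I_D2/I_D1 = (1 + λ V_DS2)/(1 + λ V_DS1).
3.13/2.44 = 1.283 = (1 + 6.82 λ)/(1 + 2.58 λ).
Solving: λ (I_D1 V_DS2 − I_D2 V_DS1) = I_D2 − I_D1, so λ = (3.13 − 2.44) / (2.44 × 6.82 − 3.13 × 2.58) = 0.69 / 8.57 = 0.0806 V⁻¹.

λ = 0.0806 V⁻¹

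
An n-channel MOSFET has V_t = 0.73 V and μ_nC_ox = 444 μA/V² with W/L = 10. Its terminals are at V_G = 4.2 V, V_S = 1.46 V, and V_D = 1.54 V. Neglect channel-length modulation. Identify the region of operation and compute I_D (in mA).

Triode; I_D = 0.700 mA

V_GS = V_G − V_S = 4.2 − 1.46 = 2.74 V; V_DS = V_D − V_S = 1.54 − 1.46 = 0.08 V.
k_n = μ_nC_ox · (W/L) = 4.44 mA/V².
V_ov = V_GS − V_t = 2.74 − 0.73 = 2.01 V.
Since V_DS = 0.08 V < V_ov = 2.01 V, the device is in the triode region.
I_D = k_n [V_ov · V_DS − ½ V_DS²] = 4.44 × [2.01 × 0.08 − 0.5 × 0.08²] = 0.7 mA.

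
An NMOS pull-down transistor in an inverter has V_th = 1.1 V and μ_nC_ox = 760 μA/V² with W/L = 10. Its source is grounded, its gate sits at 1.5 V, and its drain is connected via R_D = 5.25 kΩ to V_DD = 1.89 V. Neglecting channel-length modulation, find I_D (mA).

I_D = 0.335 mA

V_GS = V_G = 1.5 V, so V_ov = 1.5 − 1.1 = 0.4 V.
k_n = μ_nC_ox · (W/L) = 7.6 mA/V².
Assume saturation: I_D = ½ k_n V_ov² = 0.5 × 7.6 × 0.4² = 0.608 mA, giving V_DS = V_DD − I_D R_D = 1.89 − 0.608 × 5.25 = -1.3 V.
But -1.3 V < V_ov = 0.4 V, so the device is actually in triode.
In triode I_D = k_n[V_ov V_DS − ½ V_DS²] and I_D = (V_DD − V_DS)/R_D. Equating: 19.9 V_DS² − 16.96 V_DS + 1.89 = 0, giving V_DS = 0.132 V (the root below V_ov).
I_D = (1.89 − 0.132) / 5.25 = 0.335 mA.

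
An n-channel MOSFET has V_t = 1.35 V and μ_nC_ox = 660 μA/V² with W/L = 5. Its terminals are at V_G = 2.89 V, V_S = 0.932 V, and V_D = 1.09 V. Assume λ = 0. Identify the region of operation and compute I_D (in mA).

V_GS = V_G − V_S = 2.89 − 0.932 = 1.96 V; V_DS = V_D − V_S = 1.09 − 0.932 = 0.158 V.
k_n = μ_nC_ox · (W/L) = 3.3 mA/V².
V_ov = V_GS − V_t = 1.96 − 1.35 = 0.608 V.
Since V_DS = 0.158 V < V_ov = 0.608 V, the device is in the triode region.
I_D = k_n [V_ov · V_DS − ½ V_DS²] = 3.3 × [0.608 × 0.158 − 0.5 × 0.158²] = 0.276 mA.

Triode; I_D = 0.276 mA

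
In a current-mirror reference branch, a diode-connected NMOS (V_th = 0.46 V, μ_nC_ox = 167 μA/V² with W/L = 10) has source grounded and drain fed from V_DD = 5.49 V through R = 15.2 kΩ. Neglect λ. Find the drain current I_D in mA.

I_D = 0.292 mA

With gate tied to drain, V_GS = V_DS ≥ V_GS − V_th, so the device is in saturation.
k_n = μ_nC_ox · (W/L) = 1.67 mA/V².
KCL at the drain: ½ k_n (V_GS − V_th)² = (V_DD − V_GS)/R.
Let x = V_GS − 0.46. Then 12.7 x² + x − 5.03 = 0, giving x = 0.591 V (positive root), so V_GS = 1.05 V.
I_D = (V_DD − V_GS)/R = (5.49 − 1.05) / 15.2 = 0.292 mA.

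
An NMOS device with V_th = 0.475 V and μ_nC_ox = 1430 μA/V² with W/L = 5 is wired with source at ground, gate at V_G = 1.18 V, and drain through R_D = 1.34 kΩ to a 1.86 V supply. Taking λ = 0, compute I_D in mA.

I_D = 1.17 mA

V_GS = V_G = 1.18 V, so V_ov = 1.18 − 0.475 = 0.705 V.
k_n = μ_nC_ox · (W/L) = 7.15 mA/V².
Assume saturation: I_D = ½ k_n V_ov² = 0.5 × 7.15 × 0.705² = 1.78 mA, giving V_DS = V_DD − I_D R_D = 1.86 − 1.78 × 1.34 = -0.521 V.
But -0.521 V < V_ov = 0.705 V, so the device is actually in triode.
In triode I_D = k_n[V_ov V_DS − ½ V_DS²] and I_D = (V_DD − V_DS)/R_D. Equating: 4.79 V_DS² − 7.755 V_DS + 1.86 = 0, giving V_DS = 0.293 V (the root below V_ov).
I_D = (1.86 − 0.293) / 1.34 = 1.17 mA.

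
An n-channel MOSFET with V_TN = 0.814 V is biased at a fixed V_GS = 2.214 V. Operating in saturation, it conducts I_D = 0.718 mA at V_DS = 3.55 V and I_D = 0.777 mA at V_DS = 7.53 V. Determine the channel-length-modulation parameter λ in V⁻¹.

With V_GS fixed, I_D ∝ (1 + λ V_DS) in saturation, so I_D2/I_D1 = (1 + λ V_DS2)/(1 + λ V_DS1).
0.777/0.718 = 1.082 = (1 + 7.53 λ)/(1 + 3.55 λ).
Solving: λ (I_D1 V_DS2 − I_D2 V_DS1) = I_D2 − I_D1, so λ = (0.777 − 0.718) / (0.718 × 7.53 − 0.777 × 3.55) = 0.059 / 2.65 = 0.0223 V⁻¹.

λ = 0.0223 V⁻¹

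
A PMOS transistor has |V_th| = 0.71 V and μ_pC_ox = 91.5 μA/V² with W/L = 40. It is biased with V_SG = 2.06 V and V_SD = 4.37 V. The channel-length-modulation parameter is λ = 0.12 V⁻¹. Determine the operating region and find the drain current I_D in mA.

Saturation; I_D = 5.08 mA

k_p = μ_pC_ox · (W/L) = 3.66 mA/V².
V_ov = V_SG − |V_th| = 2.06 − 0.71 = 1.35 V.
Since V_SD = 4.37 V ≥ V_ov = 1.35 V, the device is in saturation.
I_D = ½ k_p V_ov² (1 + λ V_SD) = 0.5 × 3.66 × 1.35² × (1 + 0.12 × 4.37) = 5.08 mA.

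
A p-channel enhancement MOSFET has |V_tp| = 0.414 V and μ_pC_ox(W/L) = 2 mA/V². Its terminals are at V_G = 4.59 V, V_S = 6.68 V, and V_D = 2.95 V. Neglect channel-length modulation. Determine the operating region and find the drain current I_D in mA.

Saturation; I_D = 2.81 mA

V_SG = V_S − V_G = 6.68 − 4.59 = 2.09 V; V_SD = V_S − V_D = 6.68 − 2.95 = 3.73 V.
V_ov = V_SG − |V_tp| = 2.09 − 0.414 = 1.68 V.
Since V_SD = 3.73 V ≥ V_ov = 1.68 V, the device is in saturation.
I_D = ½ k_p V_ov² = 0.5 × 2 × 1.68² = 2.81 mA.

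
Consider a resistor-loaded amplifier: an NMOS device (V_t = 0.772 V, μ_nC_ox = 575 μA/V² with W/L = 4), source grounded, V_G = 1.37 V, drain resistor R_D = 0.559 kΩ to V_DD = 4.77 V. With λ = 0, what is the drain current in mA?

I_D = 0.411 mA

V_GS = V_G = 1.37 V, so V_ov = 1.37 − 0.772 = 0.598 V.
k_n = μ_nC_ox · (W/L) = 2.3 mA/V².
Assume saturation: I_D = ½ k_n V_ov² = 0.5 × 2.3 × 0.598² = 0.411 mA, giving V_DS = V_DD − I_D R_D = 4.77 − 0.411 × 0.559 = 4.54 V.
V_DS = 4.54 V ≥ V_ov = 0.598 V, confirming saturation.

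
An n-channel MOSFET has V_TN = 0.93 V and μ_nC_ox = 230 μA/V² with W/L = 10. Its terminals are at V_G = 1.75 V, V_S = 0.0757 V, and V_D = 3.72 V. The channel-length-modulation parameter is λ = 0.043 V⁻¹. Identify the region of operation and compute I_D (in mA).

V_GS = V_G − V_S = 1.75 − 0.0757 = 1.67 V; V_DS = V_D − V_S = 3.72 − 0.0757 = 3.64 V.
k_n = μ_nC_ox · (W/L) = 2.3 mA/V².
V_ov = V_GS − V_TN = 1.67 − 0.93 = 0.744 V.
Since V_DS = 3.64 V ≥ V_ov = 0.744 V, the device is in saturation.
I_D = ½ k_n V_ov² (1 + λ V_DS) = 0.5 × 2.3 × 0.744² × (1 + 0.043 × 3.64) = 0.737 mA.

Saturation; I_D = 0.737 mA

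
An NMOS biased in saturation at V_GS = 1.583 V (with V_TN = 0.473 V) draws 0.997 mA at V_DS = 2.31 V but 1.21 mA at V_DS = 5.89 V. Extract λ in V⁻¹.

λ = 0.0692 V⁻¹

With V_GS fixed, I_D ∝ (1 + λ V_DS) in saturation, so I_D2/I_D1 = (1 + λ V_DS2)/(1 + λ V_DS1).
1.21/0.997 = 1.214 = (1 + 5.89 λ)/(1 + 2.31 λ).
Solving: λ (I_D1 V_DS2 − I_D2 V_DS1) = I_D2 − I_D1, so λ = (1.21 − 0.997) / (0.997 × 5.89 − 1.21 × 2.31) = 0.213 / 3.08 = 0.0692 V⁻¹.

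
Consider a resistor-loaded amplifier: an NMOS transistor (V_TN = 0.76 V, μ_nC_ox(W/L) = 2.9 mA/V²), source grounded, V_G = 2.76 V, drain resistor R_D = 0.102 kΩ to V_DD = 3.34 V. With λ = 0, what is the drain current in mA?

V_GS = V_G = 2.76 V, so V_ov = 2.76 − 0.76 = 2 V.
Assume saturation: I_D = ½ k_n V_ov² = 0.5 × 2.9 × 2² = 5.8 mA, giving V_DS = V_DD − I_D R_D = 3.34 − 5.8 × 0.102 = 2.75 V.
V_DS = 2.75 V ≥ V_ov = 2 V, confirming saturation.

I_D = 5.80 mA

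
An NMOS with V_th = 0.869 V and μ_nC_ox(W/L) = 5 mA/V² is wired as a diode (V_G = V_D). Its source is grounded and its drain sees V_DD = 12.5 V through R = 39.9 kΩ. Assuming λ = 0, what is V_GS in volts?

V_GS = 1.21 V

With gate tied to drain, V_GS = V_DS ≥ V_GS − V_th, so the device is in saturation.
KCL at the drain: ½ k_n (V_GS − V_th)² = (V_DD − V_GS)/R.
Let x = V_GS − 0.869. Then 99.8 x² + x − 11.63 = 0, giving x = 0.336 V (positive root), so V_GS = 1.21 V.
I_D = (V_DD − V_GS)/R = (12.5 − 1.21) / 39.9 = 0.283 mA.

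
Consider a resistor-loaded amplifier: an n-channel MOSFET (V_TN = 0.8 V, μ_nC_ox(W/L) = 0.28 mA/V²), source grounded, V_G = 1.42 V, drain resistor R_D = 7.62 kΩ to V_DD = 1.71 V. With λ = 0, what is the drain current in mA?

I_D = 0.0538 mA

V_GS = V_G = 1.42 V, so V_ov = 1.42 − 0.8 = 0.62 V.
Assume saturation: I_D = ½ k_n V_ov² = 0.5 × 0.28 × 0.62² = 0.0538 mA, giving V_DS = V_DD − I_D R_D = 1.71 − 0.0538 × 7.62 = 1.3 V.
V_DS = 1.3 V ≥ V_ov = 0.62 V, confirming saturation.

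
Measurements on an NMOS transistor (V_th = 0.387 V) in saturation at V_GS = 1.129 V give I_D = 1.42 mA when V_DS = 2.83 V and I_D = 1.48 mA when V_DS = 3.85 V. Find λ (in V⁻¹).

λ = 0.0469 V⁻¹

With V_GS fixed, I_D ∝ (1 + λ V_DS) in saturation, so I_D2/I_D1 = (1 + λ V_DS2)/(1 + λ V_DS1).
1.48/1.42 = 1.042 = (1 + 3.85 λ)/(1 + 2.83 λ).
Solving: λ (I_D1 V_DS2 − I_D2 V_DS1) = I_D2 − I_D1, so λ = (1.48 − 1.42) / (1.42 × 3.85 − 1.48 × 2.83) = 0.06 / 1.28 = 0.0469 V⁻¹.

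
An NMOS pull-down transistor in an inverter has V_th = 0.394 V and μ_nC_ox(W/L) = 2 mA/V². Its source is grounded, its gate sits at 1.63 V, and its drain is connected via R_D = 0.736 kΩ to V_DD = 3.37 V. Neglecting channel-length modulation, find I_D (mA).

V_GS = V_G = 1.63 V, so V_ov = 1.63 − 0.394 = 1.24 V.
Assume saturation: I_D = ½ k_n V_ov² = 0.5 × 2 × 1.24² = 1.53 mA, giving V_DS = V_DD − I_D R_D = 3.37 − 1.53 × 0.736 = 2.25 V.
V_DS = 2.25 V ≥ V_ov = 1.24 V, confirming saturation.

I_D = 1.53 mA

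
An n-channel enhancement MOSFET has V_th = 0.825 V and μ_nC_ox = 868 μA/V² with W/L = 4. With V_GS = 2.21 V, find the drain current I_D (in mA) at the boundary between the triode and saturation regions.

I_D = 3.33 mA

At the boundary V_DS = V_ov = V_GS − V_th = 2.21 − 0.825 = 1.39 V.
k_n = μ_nC_ox · (W/L) = 3.472 mA/V².
I_D = ½ k_n V_ov² = 0.5 × 3.472 × 1.39² = 3.33 mA.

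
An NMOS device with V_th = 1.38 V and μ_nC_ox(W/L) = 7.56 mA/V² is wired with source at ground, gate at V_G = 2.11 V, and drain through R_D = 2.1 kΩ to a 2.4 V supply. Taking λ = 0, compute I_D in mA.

V_GS = V_G = 2.11 V, so V_ov = 2.11 − 1.38 = 0.73 V.
Assume saturation: I_D = ½ k_n V_ov² = 0.5 × 7.56 × 0.73² = 2.01 mA, giving V_DS = V_DD − I_D R_D = 2.4 − 2.01 × 2.1 = -1.83 V.
But -1.83 V < V_ov = 0.73 V, so the device is actually in triode.
In triode I_D = k_n[V_ov V_DS − ½ V_DS²] and I_D = (V_DD − V_DS)/R_D. Equating: 7.94 V_DS² − 12.59 V_DS + 2.4 = 0, giving V_DS = 0.222 V (the root below V_ov).
I_D = (2.4 − 0.222) / 2.1 = 1.04 mA.

I_D = 1.04 mA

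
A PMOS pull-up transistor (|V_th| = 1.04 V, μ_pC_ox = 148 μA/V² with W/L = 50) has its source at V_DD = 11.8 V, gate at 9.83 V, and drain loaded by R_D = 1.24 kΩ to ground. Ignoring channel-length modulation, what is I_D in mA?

V_SG = V_DD − V_G = 11.8 − 9.83 = 1.97 V, so V_ov = 1.97 − 1.04 = 0.93 V.
k_p = μ_pC_ox · (W/L) = 7.4 mA/V².
Assume saturation: I_D = ½ k_p V_ov² = 0.5 × 7.4 × 0.93² = 3.2 mA, giving V_SD = V_DD − I_D R_D = 11.8 − 3.2 × 1.24 = 7.83 V.
V_SD = 7.83 V ≥ V_ov = 0.93 V, confirming saturation.

I_D = 3.20 mA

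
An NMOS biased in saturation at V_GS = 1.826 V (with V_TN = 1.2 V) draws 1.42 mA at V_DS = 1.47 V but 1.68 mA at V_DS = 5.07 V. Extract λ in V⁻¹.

λ = 0.0550 V⁻¹

With V_GS fixed, I_D ∝ (1 + λ V_DS) in saturation, so I_D2/I_D1 = (1 + λ V_DS2)/(1 + λ V_DS1).
1.68/1.42 = 1.183 = (1 + 5.07 λ)/(1 + 1.47 λ).
Solving: λ (I_D1 V_DS2 − I_D2 V_DS1) = I_D2 − I_D1, so λ = (1.68 − 1.42) / (1.42 × 5.07 − 1.68 × 1.47) = 0.26 / 4.73 = 0.055 V⁻¹.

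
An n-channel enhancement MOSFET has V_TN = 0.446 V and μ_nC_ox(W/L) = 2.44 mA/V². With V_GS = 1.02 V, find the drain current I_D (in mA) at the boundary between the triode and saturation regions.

At the boundary V_DS = V_ov = V_GS − V_TN = 1.02 − 0.446 = 0.574 V.
I_D = ½ k_n V_ov² = 0.5 × 2.44 × 0.574² = 0.402 mA.

I_D = 0.402 mA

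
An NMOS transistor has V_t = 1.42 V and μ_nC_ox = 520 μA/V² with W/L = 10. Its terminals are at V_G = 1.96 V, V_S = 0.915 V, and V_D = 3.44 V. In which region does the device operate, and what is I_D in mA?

V_GS = V_G − V_S = 1.96 − 0.915 = 1.04 V; V_DS = V_D − V_S = 3.44 − 0.915 = 2.52 V.
V_GS = 1.04 V < V_t = 1.42 V, so the transistor is in cutoff.

Cutoff; I_D = 0 mA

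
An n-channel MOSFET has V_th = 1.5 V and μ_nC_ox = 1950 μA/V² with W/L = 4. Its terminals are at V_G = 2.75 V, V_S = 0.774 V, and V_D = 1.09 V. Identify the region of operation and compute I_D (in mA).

V_GS = V_G − V_S = 2.75 − 0.774 = 1.98 V; V_DS = V_D − V_S = 1.09 − 0.774 = 0.316 V.
k_n = μ_nC_ox · (W/L) = 7.8 mA/V².
V_ov = V_GS − V_th = 1.98 − 1.5 = 0.476 V.
Since V_DS = 0.316 V < V_ov = 0.476 V, the device is in the triode region.
I_D = k_n [V_ov · V_DS − ½ V_DS²] = 7.8 × [0.476 × 0.316 − 0.5 × 0.316²] = 0.784 mA.

Triode; I_D = 0.784 mA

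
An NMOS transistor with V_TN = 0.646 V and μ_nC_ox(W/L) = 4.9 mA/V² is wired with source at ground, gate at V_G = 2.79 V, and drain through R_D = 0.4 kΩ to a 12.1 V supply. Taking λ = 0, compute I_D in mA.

I_D = 11.3 mA

V_GS = V_G = 2.79 V, so V_ov = 2.79 − 0.646 = 2.14 V.
Assume saturation: I_D = ½ k_n V_ov² = 0.5 × 4.9 × 2.14² = 11.3 mA, giving V_DS = V_DD − I_D R_D = 12.1 − 11.3 × 0.4 = 7.6 V.
V_DS = 7.6 V ≥ V_ov = 2.14 V, confirming saturation.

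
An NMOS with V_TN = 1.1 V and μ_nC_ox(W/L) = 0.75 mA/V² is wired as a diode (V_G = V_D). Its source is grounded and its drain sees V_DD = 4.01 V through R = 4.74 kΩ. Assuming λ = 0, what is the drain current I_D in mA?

I_D = 0.397 mA

With gate tied to drain, V_GS = V_DS ≥ V_GS − V_TN, so the device is in saturation.
KCL at the drain: ½ k_n (V_GS − V_TN)² = (V_DD − V_GS)/R.
Let x = V_GS − 1.1. Then 1.78 x² + x − 2.91 = 0, giving x = 1.03 V (positive root), so V_GS = 2.13 V.
I_D = (V_DD − V_GS)/R = (4.01 − 2.13) / 4.74 = 0.397 mA.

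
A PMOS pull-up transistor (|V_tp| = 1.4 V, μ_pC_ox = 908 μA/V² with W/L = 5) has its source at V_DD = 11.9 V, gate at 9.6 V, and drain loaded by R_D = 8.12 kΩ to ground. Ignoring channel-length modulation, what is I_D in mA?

I_D = 1.41 mA

V_SG = V_DD − V_G = 11.9 − 9.6 = 2.3 V, so V_ov = 2.3 − 1.4 = 0.9 V.
k_p = μ_pC_ox · (W/L) = 4.54 mA/V².
Assume saturation: I_D = ½ k_p V_ov² = 0.5 × 4.54 × 0.9² = 1.84 mA, giving V_SD = V_DD − I_D R_D = 11.9 − 1.84 × 8.12 = -3.03 V.
But -3.03 V < V_ov = 0.9 V, so the device is actually in triode.
In triode I_D = k_p[V_ov V_SD − ½ V_SD²] and I_D = (V_DD − V_SD)/R_D. Equating: 18.4 V_SD² − 34.18 V_SD + 11.9 = 0, giving V_SD = 0.465 V (the root below V_ov).
I_D = (11.9 − 0.465) / 8.12 = 1.41 mA.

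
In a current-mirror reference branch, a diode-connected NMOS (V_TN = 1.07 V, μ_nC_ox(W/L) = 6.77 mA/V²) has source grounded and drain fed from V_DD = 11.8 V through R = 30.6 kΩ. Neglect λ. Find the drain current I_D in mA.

I_D = 0.340 mA

With gate tied to drain, V_GS = V_DS ≥ V_GS − V_TN, so the device is in saturation.
KCL at the drain: ½ k_n (V_GS − V_TN)² = (V_DD − V_GS)/R.
Let x = V_GS − 1.07. Then 104 x² + x − 10.73 = 0, giving x = 0.317 V (positive root), so V_GS = 1.39 V.
I_D = (V_DD − V_GS)/R = (11.8 − 1.39) / 30.6 = 0.34 mA.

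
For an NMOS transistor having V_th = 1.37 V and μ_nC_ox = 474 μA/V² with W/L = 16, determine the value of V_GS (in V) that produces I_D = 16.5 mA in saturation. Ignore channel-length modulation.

V_GS = 3.46 V

k_n = μ_nC_ox · (W/L) = 7.584 mA/V².
In saturation I_D = ½ k_n (V_GS − V_th)², so V_GS − V_th = √(2 I_D / k_n) = √(2 × 16.5 / 7.584) = 2.09 V.
V_GS = 1.37 + 2.09 = 3.46 V.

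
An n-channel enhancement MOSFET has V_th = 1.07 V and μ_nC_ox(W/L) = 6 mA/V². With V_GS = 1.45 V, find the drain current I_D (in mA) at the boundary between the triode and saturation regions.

I_D = 0.433 mA

At the boundary V_DS = V_ov = V_GS − V_th = 1.45 − 1.07 = 0.38 V.
I_D = ½ k_n V_ov² = 0.5 × 6 × 0.38² = 0.433 mA.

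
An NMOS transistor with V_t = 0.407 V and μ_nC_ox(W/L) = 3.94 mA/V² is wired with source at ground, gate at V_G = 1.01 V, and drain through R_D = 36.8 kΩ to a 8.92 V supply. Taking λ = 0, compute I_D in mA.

I_D = 0.239 mA

V_GS = V_G = 1.01 V, so V_ov = 1.01 − 0.407 = 0.603 V.
Assume saturation: I_D = ½ k_n V_ov² = 0.5 × 3.94 × 0.603² = 0.716 mA, giving V_DS = V_DD − I_D R_D = 8.92 − 0.716 × 36.8 = -17.4 V.
But -17.4 V < V_ov = 0.603 V, so the device is actually in triode.
In triode I_D = k_n[V_ov V_DS − ½ V_DS²] and I_D = (V_DD − V_DS)/R_D. Equating: 72.5 V_DS² − 88.43 V_DS + 8.92 = 0, giving V_DS = 0.111 V (the root below V_ov).
I_D = (8.92 − 0.111) / 36.8 = 0.239 mA.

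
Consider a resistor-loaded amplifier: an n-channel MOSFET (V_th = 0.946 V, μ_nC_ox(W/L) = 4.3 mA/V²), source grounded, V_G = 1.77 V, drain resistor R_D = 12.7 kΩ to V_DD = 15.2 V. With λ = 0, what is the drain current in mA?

I_D = 1.16 mA

V_GS = V_G = 1.77 V, so V_ov = 1.77 − 0.946 = 0.824 V.
Assume saturation: I_D = ½ k_n V_ov² = 0.5 × 4.3 × 0.824² = 1.46 mA, giving V_DS = V_DD − I_D R_D = 15.2 − 1.46 × 12.7 = -3.34 V.
But -3.34 V < V_ov = 0.824 V, so the device is actually in triode.
In triode I_D = k_n[V_ov V_DS − ½ V_DS²] and I_D = (V_DD − V_DS)/R_D. Equating: 27.3 V_DS² − 46 V_DS + 15.2 = 0, giving V_DS = 0.451 V (the root below V_ov).
I_D = (15.2 − 0.451) / 12.7 = 1.16 mA.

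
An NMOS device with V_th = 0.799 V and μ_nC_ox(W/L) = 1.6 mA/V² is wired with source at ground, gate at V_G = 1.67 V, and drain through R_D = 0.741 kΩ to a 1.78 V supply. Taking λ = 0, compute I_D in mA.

I_D = 0.607 mA

V_GS = V_G = 1.67 V, so V_ov = 1.67 − 0.799 = 0.871 V.
Assume saturation: I_D = ½ k_n V_ov² = 0.5 × 1.6 × 0.871² = 0.607 mA, giving V_DS = V_DD − I_D R_D = 1.78 − 0.607 × 0.741 = 1.33 V.
V_DS = 1.33 V ≥ V_ov = 0.871 V, confirming saturation.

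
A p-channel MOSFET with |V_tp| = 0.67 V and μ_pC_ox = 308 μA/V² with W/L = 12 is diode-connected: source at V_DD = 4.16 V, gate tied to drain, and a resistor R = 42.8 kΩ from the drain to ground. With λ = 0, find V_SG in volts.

V_SG = 0.874 V

With gate tied to drain, V_SG = V_SD ≥ V_SG − |V_tp|, so the device is in saturation.
k_p = μ_pC_ox · (W/L) = 3.696 mA/V².
KCL at the drain: ½ k_p (V_SG − |V_tp|)² = (V_DD − V_SG)/R.
Let x = V_SG − 0.67. Then 79.1 x² + x − 3.49 = 0, giving x = 0.204 V (positive root), so V_SG = 0.874 V.
I_D = (V_DD − V_SG)/R = (4.16 − 0.874) / 42.8 = 0.0768 mA.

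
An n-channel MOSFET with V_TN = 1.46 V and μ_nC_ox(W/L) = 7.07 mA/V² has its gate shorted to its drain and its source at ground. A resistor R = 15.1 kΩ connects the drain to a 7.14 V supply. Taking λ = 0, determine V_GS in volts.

V_GS = 1.78 V

With gate tied to drain, V_GS = V_DS ≥ V_GS − V_TN, so the device is in saturation.
KCL at the drain: ½ k_n (V_GS − V_TN)² = (V_DD − V_GS)/R.
Let x = V_GS − 1.46. Then 53.4 x² + x − 5.68 = 0, giving x = 0.317 V (positive root), so V_GS = 1.78 V.
I_D = (V_DD − V_GS)/R = (7.14 − 1.78) / 15.1 = 0.355 mA.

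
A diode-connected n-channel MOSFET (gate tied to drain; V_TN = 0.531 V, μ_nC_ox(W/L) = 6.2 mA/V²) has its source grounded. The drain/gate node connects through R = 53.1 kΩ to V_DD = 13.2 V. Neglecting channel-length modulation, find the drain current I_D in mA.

With gate tied to drain, V_GS = V_DS ≥ V_GS − V_TN, so the device is in saturation.
KCL at the drain: ½ k_n (V_GS − V_TN)² = (V_DD − V_GS)/R.
Let x = V_GS − 0.531. Then 165 x² + x − 12.67 = 0, giving x = 0.274 V (positive root), so V_GS = 0.805 V.
I_D = (V_DD − V_GS)/R = (13.2 − 0.805) / 53.1 = 0.233 mA.

I_D = 0.233 mA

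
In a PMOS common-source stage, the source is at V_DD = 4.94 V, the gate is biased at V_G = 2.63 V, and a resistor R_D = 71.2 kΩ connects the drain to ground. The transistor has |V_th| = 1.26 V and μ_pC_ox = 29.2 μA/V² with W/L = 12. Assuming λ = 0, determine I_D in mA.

V_SG = V_DD − V_G = 4.94 − 2.63 = 2.31 V, so V_ov = 2.31 − 1.26 = 1.05 V.
k_p = μ_pC_ox · (W/L) = 0.3504 mA/V².
Assume saturation: I_D = ½ k_p V_ov² = 0.5 × 0.3504 × 1.05² = 0.193 mA, giving V_SD = V_DD − I_D R_D = 4.94 − 0.193 × 71.2 = -8.81 V.
But -8.81 V < V_ov = 1.05 V, so the device is actually in triode.
In triode I_D = k_p[V_ov V_SD − ½ V_SD²] and I_D = (V_DD − V_SD)/R_D. Equating: 12.5 V_SD² − 27.2 V_SD + 4.94 = 0, giving V_SD = 0.2 V (the root below V_ov).
I_D = (4.94 − 0.2) / 71.2 = 0.0666 mA.

I_D = 0.0666 mA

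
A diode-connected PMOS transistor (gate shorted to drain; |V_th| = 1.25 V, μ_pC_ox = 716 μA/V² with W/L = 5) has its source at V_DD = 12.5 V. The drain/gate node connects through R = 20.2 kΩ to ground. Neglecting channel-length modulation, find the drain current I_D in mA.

I_D = 0.530 mA

With gate tied to drain, V_SG = V_SD ≥ V_SG − |V_th|, so the device is in saturation.
k_p = μ_pC_ox · (W/L) = 3.58 mA/V².
KCL at the drain: ½ k_p (V_SG − |V_th|)² = (V_DD − V_SG)/R.
Let x = V_SG − 1.25. Then 36.2 x² + x − 11.25 = 0, giving x = 0.544 V (positive root), so V_SG = 1.79 V.
I_D = (V_DD − V_SG)/R = (12.5 − 1.79) / 20.2 = 0.53 mA.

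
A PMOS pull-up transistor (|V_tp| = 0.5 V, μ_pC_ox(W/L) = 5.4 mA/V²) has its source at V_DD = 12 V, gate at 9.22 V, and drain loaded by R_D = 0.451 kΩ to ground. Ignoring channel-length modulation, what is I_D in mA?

I_D = 14.0 mA

V_SG = V_DD − V_G = 12 − 9.22 = 2.78 V, so V_ov = 2.78 − 0.5 = 2.28 V.
Assume saturation: I_D = ½ k_p V_ov² = 0.5 × 5.4 × 2.28² = 14 mA, giving V_SD = V_DD − I_D R_D = 12 − 14 × 0.451 = 5.67 V.
V_SD = 5.67 V ≥ V_ov = 2.28 V, confirming saturation.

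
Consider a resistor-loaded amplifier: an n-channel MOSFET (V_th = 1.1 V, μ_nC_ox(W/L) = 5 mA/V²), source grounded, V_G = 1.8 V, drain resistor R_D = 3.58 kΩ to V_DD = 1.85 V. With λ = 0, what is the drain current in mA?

V_GS = V_G = 1.8 V, so V_ov = 1.8 − 1.1 = 0.7 V.
Assume saturation: I_D = ½ k_n V_ov² = 0.5 × 5 × 0.7² = 1.22 mA, giving V_DS = V_DD − I_D R_D = 1.85 − 1.22 × 3.58 = -2.54 V.
But -2.54 V < V_ov = 0.7 V, so the device is actually in triode.
In triode I_D = k_n[V_ov V_DS − ½ V_DS²] and I_D = (V_DD − V_DS)/R_D. Equating: 8.95 V_DS² − 13.53 V_DS + 1.85 = 0, giving V_DS = 0.152 V (the root below V_ov).
I_D = (1.85 − 0.152) / 3.58 = 0.474 mA.

I_D = 0.474 mA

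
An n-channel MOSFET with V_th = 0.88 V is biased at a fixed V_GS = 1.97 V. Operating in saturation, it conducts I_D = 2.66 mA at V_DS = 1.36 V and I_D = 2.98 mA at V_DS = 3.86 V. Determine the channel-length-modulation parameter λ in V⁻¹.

With V_GS fixed, I_D ∝ (1 + λ V_DS) in saturation, so I_D2/I_D1 = (1 + λ V_DS2)/(1 + λ V_DS1).
2.98/2.66 = 1.12 = (1 + 3.86 λ)/(1 + 1.36 λ).
Solving: λ (I_D1 V_DS2 − I_D2 V_DS1) = I_D2 − I_D1, so λ = (2.98 − 2.66) / (2.66 × 3.86 − 2.98 × 1.36) = 0.32 / 6.21 = 0.0515 V⁻¹.

λ = 0.0515 V⁻¹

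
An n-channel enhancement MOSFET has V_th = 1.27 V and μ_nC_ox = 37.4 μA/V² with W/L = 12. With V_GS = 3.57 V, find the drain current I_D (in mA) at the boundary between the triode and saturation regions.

At the boundary V_DS = V_ov = V_GS − V_th = 3.57 − 1.27 = 2.3 V.
k_n = μ_nC_ox · (W/L) = 0.4488 mA/V².
I_D = ½ k_n V_ov² = 0.5 × 0.4488 × 2.3² = 1.19 mA.

I_D = 1.19 mA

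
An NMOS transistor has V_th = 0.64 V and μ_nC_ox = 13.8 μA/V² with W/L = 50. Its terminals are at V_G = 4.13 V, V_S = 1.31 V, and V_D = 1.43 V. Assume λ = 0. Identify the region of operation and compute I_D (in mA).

V_GS = V_G − V_S = 4.13 − 1.31 = 2.82 V; V_DS = V_D − V_S = 1.43 − 1.31 = 0.12 V.
k_n = μ_nC_ox · (W/L) = 0.69 mA/V².
V_ov = V_GS − V_th = 2.82 − 0.64 = 2.18 V.
Since V_DS = 0.12 V < V_ov = 2.18 V, the device is in the triode region.
I_D = k_n [V_ov · V_DS − ½ V_DS²] = 0.69 × [2.18 × 0.12 − 0.5 × 0.12²] = 0.176 mA.

Triode; I_D = 0.176 mA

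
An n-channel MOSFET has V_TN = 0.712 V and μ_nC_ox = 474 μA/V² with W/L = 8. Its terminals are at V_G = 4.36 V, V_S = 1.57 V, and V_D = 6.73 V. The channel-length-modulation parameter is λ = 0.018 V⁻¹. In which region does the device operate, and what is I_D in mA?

Saturation; I_D = 8.95 mA

V_GS = V_G − V_S = 4.36 − 1.57 = 2.79 V; V_DS = V_D − V_S = 6.73 − 1.57 = 5.16 V.
k_n = μ_nC_ox · (W/L) = 3.792 mA/V².
V_ov = V_GS − V_TN = 2.79 − 0.712 = 2.08 V.
Since V_DS = 5.16 V ≥ V_ov = 2.08 V, the device is in saturation.
I_D = ½ k_n V_ov² (1 + λ V_DS) = 0.5 × 3.792 × 2.08² × (1 + 0.018 × 5.16) = 8.95 mA.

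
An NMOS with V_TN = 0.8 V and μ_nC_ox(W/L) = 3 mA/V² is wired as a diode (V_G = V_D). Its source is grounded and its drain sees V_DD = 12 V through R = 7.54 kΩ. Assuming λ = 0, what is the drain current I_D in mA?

I_D = 1.36 mA

With gate tied to drain, V_GS = V_DS ≥ V_GS − V_TN, so the device is in saturation.
KCL at the drain: ½ k_n (V_GS − V_TN)² = (V_DD − V_GS)/R.
Let x = V_GS − 0.8. Then 11.3 x² + x − 11.2 = 0, giving x = 0.952 V (positive root), so V_GS = 1.75 V.
I_D = (V_DD − V_GS)/R = (12 − 1.75) / 7.54 = 1.36 mA.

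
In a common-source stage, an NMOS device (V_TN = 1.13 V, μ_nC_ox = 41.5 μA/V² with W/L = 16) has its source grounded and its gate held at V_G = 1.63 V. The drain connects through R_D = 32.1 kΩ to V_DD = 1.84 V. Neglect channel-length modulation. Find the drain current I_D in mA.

I_D = 0.0514 mA

V_GS = V_G = 1.63 V, so V_ov = 1.63 − 1.13 = 0.5 V.
k_n = μ_nC_ox · (W/L) = 0.664 mA/V².
Assume saturation: I_D = ½ k_n V_ov² = 0.5 × 0.664 × 0.5² = 0.083 mA, giving V_DS = V_DD − I_D R_D = 1.84 − 0.083 × 32.1 = -0.824 V.
But -0.824 V < V_ov = 0.5 V, so the device is actually in triode.
In triode I_D = k_n[V_ov V_DS − ½ V_DS²] and I_D = (V_DD − V_DS)/R_D. Equating: 10.7 V_DS² − 11.66 V_DS + 1.84 = 0, giving V_DS = 0.191 V (the root below V_ov).
I_D = (1.84 − 0.191) / 32.1 = 0.0514 mA.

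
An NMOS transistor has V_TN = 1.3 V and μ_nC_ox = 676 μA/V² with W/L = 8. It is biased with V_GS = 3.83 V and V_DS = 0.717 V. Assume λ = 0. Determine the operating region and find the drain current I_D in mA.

Triode; I_D = 8.42 mA

k_n = μ_nC_ox · (W/L) = 5.408 mA/V².
V_ov = V_GS − V_TN = 3.83 − 1.3 = 2.53 V.
Since V_DS = 0.717 V < V_ov = 2.53 V, the device is in the triode region.
I_D = k_n [V_ov · V_DS − ½ V_DS²] = 5.408 × [2.53 × 0.717 − 0.5 × 0.717²] = 8.42 mA.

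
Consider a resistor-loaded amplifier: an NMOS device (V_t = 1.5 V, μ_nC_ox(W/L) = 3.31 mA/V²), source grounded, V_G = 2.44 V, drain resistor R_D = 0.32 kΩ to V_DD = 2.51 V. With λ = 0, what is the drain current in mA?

I_D = 1.46 mA

V_GS = V_G = 2.44 V, so V_ov = 2.44 − 1.5 = 0.94 V.
Assume saturation: I_D = ½ k_n V_ov² = 0.5 × 3.31 × 0.94² = 1.46 mA, giving V_DS = V_DD − I_D R_D = 2.51 − 1.46 × 0.32 = 2.04 V.
V_DS = 2.04 V ≥ V_ov = 0.94 V, confirming saturation.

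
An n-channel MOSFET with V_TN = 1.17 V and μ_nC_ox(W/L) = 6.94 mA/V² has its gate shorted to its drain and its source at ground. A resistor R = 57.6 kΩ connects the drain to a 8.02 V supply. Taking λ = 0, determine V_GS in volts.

With gate tied to drain, V_GS = V_DS ≥ V_GS − V_TN, so the device is in saturation.
KCL at the drain: ½ k_n (V_GS − V_TN)² = (V_DD − V_GS)/R.
Let x = V_GS − 1.17. Then 200 x² + x − 6.85 = 0, giving x = 0.183 V (positive root), so V_GS = 1.35 V.
I_D = (V_DD − V_GS)/R = (8.02 − 1.35) / 57.6 = 0.116 mA.

V_GS = 1.35 V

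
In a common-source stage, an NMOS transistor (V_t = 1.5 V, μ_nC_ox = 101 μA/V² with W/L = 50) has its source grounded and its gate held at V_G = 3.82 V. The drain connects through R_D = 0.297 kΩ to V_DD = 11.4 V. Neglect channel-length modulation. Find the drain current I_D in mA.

I_D = 13.6 mA

V_GS = V_G = 3.82 V, so V_ov = 3.82 − 1.5 = 2.32 V.
k_n = μ_nC_ox · (W/L) = 5.05 mA/V².
Assume saturation: I_D = ½ k_n V_ov² = 0.5 × 5.05 × 2.32² = 13.6 mA, giving V_DS = V_DD − I_D R_D = 11.4 − 13.6 × 0.297 = 7.36 V.
V_DS = 7.36 V ≥ V_ov = 2.32 V, confirming saturation.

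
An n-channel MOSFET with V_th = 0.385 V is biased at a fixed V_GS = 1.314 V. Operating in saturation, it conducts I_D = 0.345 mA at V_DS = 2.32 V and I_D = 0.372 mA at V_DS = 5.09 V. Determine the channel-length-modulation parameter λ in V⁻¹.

With V_GS fixed, I_D ∝ (1 + λ V_DS) in saturation, so I_D2/I_D1 = (1 + λ V_DS2)/(1 + λ V_DS1).
0.372/0.345 = 1.078 = (1 + 5.09 λ)/(1 + 2.32 λ).
Solving: λ (I_D1 V_DS2 − I_D2 V_DS1) = I_D2 − I_D1, so λ = (0.372 − 0.345) / (0.345 × 5.09 − 0.372 × 2.32) = 0.027 / 0.893 = 0.0302 V⁻¹.

λ = 0.0302 V⁻¹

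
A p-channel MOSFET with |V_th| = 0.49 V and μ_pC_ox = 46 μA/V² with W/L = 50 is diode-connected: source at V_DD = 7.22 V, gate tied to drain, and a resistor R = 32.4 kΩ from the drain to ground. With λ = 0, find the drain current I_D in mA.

With gate tied to drain, V_SG = V_SD ≥ V_SG − |V_th|, so the device is in saturation.
k_p = μ_pC_ox · (W/L) = 2.3 mA/V².
KCL at the drain: ½ k_p (V_SG − |V_th|)² = (V_DD − V_SG)/R.
Let x = V_SG − 0.49. Then 37.3 x² + x − 6.73 = 0, giving x = 0.412 V (positive root), so V_SG = 0.902 V.
I_D = (V_DD − V_SG)/R = (7.22 − 0.902) / 32.4 = 0.195 mA.

I_D = 0.195 mA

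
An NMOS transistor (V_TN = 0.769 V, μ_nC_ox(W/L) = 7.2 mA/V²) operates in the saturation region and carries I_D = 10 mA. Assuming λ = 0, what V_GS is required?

V_GS = 2.44 V

In saturation I_D = ½ k_n (V_GS − V_TN)², so V_GS − V_TN = √(2 I_D / k_n) = √(2 × 10 / 7.2) = 1.67 V.
V_GS = 0.769 + 1.67 = 2.44 V.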